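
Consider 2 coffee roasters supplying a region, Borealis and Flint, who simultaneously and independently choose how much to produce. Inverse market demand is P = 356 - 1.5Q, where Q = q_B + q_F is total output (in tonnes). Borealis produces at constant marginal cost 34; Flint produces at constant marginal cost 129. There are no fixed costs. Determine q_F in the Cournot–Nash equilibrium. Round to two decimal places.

Borealis's profit: π_B = (356 - 1.5Q)q_B - (34q_B). Setting ∂π_B/∂q_B = 0: 322 - 3q_B - (3/2)(q_F) = 0.
Flint's first-order condition: 227 - 3q_F - (3/2)(q_B) = 0.
Rearranging gives the reaction functions q_B = (322 - (3/2)q_F)/3 and q_F = (227 - (3/2)q_B)/3.
Substituting one into the other gives q_B = 278/3 and q_F = 88/3.

29.33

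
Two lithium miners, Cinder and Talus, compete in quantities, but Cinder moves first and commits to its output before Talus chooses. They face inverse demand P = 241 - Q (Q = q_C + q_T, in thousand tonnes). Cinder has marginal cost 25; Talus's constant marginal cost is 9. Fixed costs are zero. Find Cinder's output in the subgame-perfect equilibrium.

Solve by backward induction. Given q_C, the follower Talus maximises π_T = (241 - q_C - q_T)q_T - 9q_T.
∂π_T/∂q_T = 232 - q_C - 2q_T = 0 gives the reaction function q_T = (232 - q_C)/2.
Cinder substitutes q_T(q_C) into its own profit: π_C = q_C(241 - q_C - (232 - q_C)/2) - 25q_C = (125 - (1/2)q_C)q_C - 25q_C.
The leader's first-order condition 100 - q_C = 0 yields q_C = 100.
Then q_T = (232 - 100)/2 = 66.

100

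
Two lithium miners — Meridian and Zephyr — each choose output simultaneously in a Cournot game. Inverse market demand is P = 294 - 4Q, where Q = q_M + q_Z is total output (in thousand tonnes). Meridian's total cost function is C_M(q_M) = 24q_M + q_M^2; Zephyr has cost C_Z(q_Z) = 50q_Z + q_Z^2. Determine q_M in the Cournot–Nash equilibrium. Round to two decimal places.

Meridian's profit: π_M = (294 - 4Q)q_M - (24q_M + q_M²). Setting ∂π_M/∂q_M = 0: 270 - 10q_M - 4(q_Z) = 0.
Zephyr's profit: π_Z = (294 - 4Q)q_Z - (50q_Z + q_Z²). Setting ∂π_Z/∂q_Z = 0: 244 - 10q_Z - 4(q_M) = 0.
So q_M = (270 - 4q_Z)/10 and q_Z = (244 - 4q_M)/10.
Substituting one into the other gives q_M = 431/21 and q_Z = 340/21.

20.52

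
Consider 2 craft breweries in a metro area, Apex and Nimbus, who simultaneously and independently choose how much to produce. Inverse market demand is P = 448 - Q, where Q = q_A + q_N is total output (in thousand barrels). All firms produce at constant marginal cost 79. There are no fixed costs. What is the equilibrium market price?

202

Each firm earns π_i = (448 - Q)q_i - 79q_i.
First-order condition (treating rivals' output as given): 369 - 2q_i - q_j = 0.
With identical firms every q_j equals q_i, so q_j = q_i and 369 = 3q_i, giving q_i = 123.
Total output Q = 246, so price P = 448 - 246 = 202.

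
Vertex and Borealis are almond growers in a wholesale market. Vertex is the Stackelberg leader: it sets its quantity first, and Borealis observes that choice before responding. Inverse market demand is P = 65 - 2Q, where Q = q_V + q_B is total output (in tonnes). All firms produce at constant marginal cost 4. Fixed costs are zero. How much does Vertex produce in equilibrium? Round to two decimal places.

Solve by backward induction. Given q_V, the follower Borealis maximises π_B = (65 - 2q_V - 2q_B)q_B - 4q_B.
Follower FOC: 61 - 2q_V - 4q_B = 0, so q_B(q_V) = (61 - 2q_V)/4.
The leader anticipates this reaction. Substituting into P = 65 - 2Q gives P = 69/2 - q_V, so π_V = (69/2 - q_V)q_V - 4q_V.
Maximising: ∂π_V/∂q_V = 61/2 - 2q_V = 0, giving q_V = 61/4.
Then q_B = (61 - 2·(61/4))/4 = 61/8.

15.25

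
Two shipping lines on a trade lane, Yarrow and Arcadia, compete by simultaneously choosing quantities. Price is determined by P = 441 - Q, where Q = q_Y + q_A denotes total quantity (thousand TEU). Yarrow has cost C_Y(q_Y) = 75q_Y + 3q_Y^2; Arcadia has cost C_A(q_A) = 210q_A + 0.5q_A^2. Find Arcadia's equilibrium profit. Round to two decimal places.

6227.76

Yarrow's profit: π_Y = (441 - Q)q_Y - (75q_Y + 3q_Y²). Setting ∂π_Y/∂q_Y = 0: 366 - 8q_Y - (q_A) = 0.
Arcadia's first-order condition: 231 - 3q_A - (q_Y) = 0.
Best responses: q_Y = (366 - q_A)/8, q_A = (231 - q_Y)/3.
Substituting one into the other gives q_Y = 867/23 and q_A = 1482/23.
Price P = 441 - 102.1304 = 338.8696.
Arcadia's profit: 338.8696·(1482/23) - 210·(1482/23) - (1/2)(1482/23)² = 6227.7618.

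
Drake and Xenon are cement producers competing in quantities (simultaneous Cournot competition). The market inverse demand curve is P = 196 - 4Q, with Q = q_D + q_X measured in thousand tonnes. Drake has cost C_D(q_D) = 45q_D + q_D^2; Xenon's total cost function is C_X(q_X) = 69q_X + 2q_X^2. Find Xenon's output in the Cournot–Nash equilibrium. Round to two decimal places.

6.40

Drake's profit: π_D = (196 - 4Q)q_D - (45q_D + q_D²). Setting ∂π_D/∂q_D = 0: 151 - 10q_D - 4(q_X) = 0.
Xenon's profit: π_X = (196 - 4Q)q_X - (69q_X + 2q_X²). Setting ∂π_X/∂q_X = 0: 127 - 12q_X - 4(q_D) = 0.
Rearranging gives the reaction functions q_D = (151 - 4q_X)/10 and q_X = (127 - 4q_D)/12.
Substituting one into the other gives q_D = 163/13 and q_X = 333/52.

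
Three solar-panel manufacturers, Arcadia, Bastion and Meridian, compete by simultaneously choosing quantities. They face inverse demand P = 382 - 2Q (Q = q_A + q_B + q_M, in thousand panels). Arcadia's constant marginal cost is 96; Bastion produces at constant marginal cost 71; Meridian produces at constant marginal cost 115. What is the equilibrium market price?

Arcadia's profit: π_A = (382 - 2Q)q_A - (96q_A). Setting ∂π_A/∂q_A = 0: 286 - 4q_A - 2(q_B + q_M) = 0.
Bastion's first-order condition: 311 - 4q_B - 2(q_A + q_M) = 0.
Meridian's profit: π_M = (382 - 2Q)q_M - (115q_M). Setting ∂π_M/∂q_M = 0: 267 - 4q_M - 2(q_A + q_B) = 0.
Summing all 3 equations gives 864 − 8Q = 0, hence Q = 108.
Back-substituting: q_A = (286 − 216)/2 = 35, q_B = (311 − 216)/2 = 95/2, q_M = (267 − 216)/2 = 51/2.
Total output Q = 108, so price P = 382 - 2·108 = 166.

166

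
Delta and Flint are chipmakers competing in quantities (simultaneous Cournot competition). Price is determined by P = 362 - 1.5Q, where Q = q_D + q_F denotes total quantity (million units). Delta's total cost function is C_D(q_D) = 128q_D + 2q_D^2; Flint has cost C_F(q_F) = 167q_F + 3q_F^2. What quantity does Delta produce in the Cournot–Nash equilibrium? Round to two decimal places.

Delta's profit: π_D = (362 - 1.5Q)q_D - (128q_D + 2q_D²). Setting ∂π_D/∂q_D = 0: 234 - 7q_D - (3/2)(q_F) = 0.
Flint's first-order condition: 195 - 9q_F - (3/2)(q_D) = 0.
So q_D = (234 - (3/2)q_F)/7 and q_F = (195 - (3/2)q_D)/9.
Substituting one into the other gives q_D = 806/27 and q_F = 1352/81.

29.85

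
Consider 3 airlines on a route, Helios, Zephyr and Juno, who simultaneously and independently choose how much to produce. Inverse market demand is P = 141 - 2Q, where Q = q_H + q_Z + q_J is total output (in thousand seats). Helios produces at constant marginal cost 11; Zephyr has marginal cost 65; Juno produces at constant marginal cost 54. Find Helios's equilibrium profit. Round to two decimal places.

1610.28

Helios's profit: π_H = (141 - 2Q)q_H - (11q_H). Setting ∂π_H/∂q_H = 0: 130 - 4q_H - 2(q_Z + q_J) = 0.
Zephyr's profit: π_Z = (141 - 2Q)q_Z - (65q_Z). Setting ∂π_Z/∂q_Z = 0: 76 - 4q_Z - 2(q_H + q_J) = 0.
Juno's profit: π_J = (141 - 2Q)q_J - (54q_J). Setting ∂π_J/∂q_J = 0: 87 - 4q_J - 2(q_H + q_Z) = 0.
Adding the 3 conditions: 293 − 4Q − 4Q = 0, i.e. Q = 293/8.
Back-substituting: q_H = (130 − 293/4)/2 = 227/8, q_Z = (76 − 293/4)/2 = 11/8, q_J = (87 − 293/4)/2 = 55/8.
Price P = 141 - 2·(293/8) = 271/4.
Helios's profit: (271/4 - 11)·(227/8) = 1610.2813.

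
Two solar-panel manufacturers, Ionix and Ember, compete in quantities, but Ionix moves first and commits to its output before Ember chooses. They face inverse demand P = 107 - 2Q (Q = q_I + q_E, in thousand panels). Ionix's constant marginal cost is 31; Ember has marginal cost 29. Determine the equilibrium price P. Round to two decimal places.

Solve by backward induction. Given q_I, the follower Ember maximises π_E = (107 - 2q_I - 2q_E)q_E - 29q_E.
Setting the follower's marginal profit to zero, 78 - 2q_I - 4q_E = 0, i.e. q_E = (78 - 2q_I)/4.
Ionix substitutes q_E(q_I) into its own profit: π_I = q_I(107 - 2q_I - (78 - 2q_I)/2) - 31q_I = (68 - q_I)q_I - 31q_I.
Leader FOC: 37 - 2q_I = 0, so q_I = 37/2.
Then q_E = (78 - 2·(37/2))/4 = 41/4.
Total output Q = 115/4, so price P = 107 - 2·(115/4) = 99/2.

49.50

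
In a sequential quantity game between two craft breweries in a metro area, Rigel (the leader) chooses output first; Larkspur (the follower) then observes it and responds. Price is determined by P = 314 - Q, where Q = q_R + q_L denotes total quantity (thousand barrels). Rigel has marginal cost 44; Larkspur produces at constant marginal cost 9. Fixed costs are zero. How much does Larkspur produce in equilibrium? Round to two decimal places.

Solve by backward induction. Given q_R, the follower Larkspur maximises π_L = (314 - q_R - q_L)q_L - 9q_L.
Setting the follower's marginal profit to zero, 305 - q_R - 2q_L = 0, i.e. q_L = (305 - q_R)/2.
Rigel substitutes q_L(q_R) into its own profit: π_R = q_R(314 - q_R - (305 - q_R)/2) - 44q_R = (323/2 - (1/2)q_R)q_R - 44q_R.
The leader's first-order condition 235/2 - q_R = 0 yields q_R = 235/2.
Then q_L = (305 - 235/2)/2 = 375/4.

93.75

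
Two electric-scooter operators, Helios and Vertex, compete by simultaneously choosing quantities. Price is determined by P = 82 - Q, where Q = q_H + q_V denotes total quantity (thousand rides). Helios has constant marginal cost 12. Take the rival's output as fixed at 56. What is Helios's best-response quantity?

With the rival's output fixed at 56, Helios's profit is π_H = (82 - 56 - q_H)q_H - (12q_H) = (26 - q_H)q_H - (12q_H).
∂π_H/∂q_H = 14 - 2q_H = 0, so q_H = 7.

7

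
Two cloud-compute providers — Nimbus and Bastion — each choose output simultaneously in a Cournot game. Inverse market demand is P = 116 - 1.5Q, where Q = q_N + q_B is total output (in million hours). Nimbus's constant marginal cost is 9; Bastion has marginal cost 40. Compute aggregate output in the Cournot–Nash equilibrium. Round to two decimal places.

Nimbus's profit: π_N = (116 - 1.5Q)q_N - (9q_N). Setting ∂π_N/∂q_N = 0: 107 - 3q_N - (3/2)(q_B) = 0.
Bastion's first-order condition: 76 - 3q_B - (3/2)(q_N) = 0.
So q_N = (107 - (3/2)q_B)/3 and q_B = (76 - (3/2)q_N)/3.
Substituting one into the other gives q_N = 92/3 and q_B = 10.
Total output Q = 92/3 + 10 = 122/3.

40.67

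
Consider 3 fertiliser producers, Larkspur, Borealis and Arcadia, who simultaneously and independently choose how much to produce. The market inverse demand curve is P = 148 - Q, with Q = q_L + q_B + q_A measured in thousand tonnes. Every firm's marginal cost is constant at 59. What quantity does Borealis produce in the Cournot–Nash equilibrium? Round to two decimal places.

22.25

A representative firm's profit is π_i = q_i(148 - Q) - 59q_i.
Setting ∂π_i/∂q_i = 0 with rivals' quantities fixed: 89 - 2q_i - Σ_{j≠i} q_j = 0.
By symmetry each firm produces the same amount; substituting Σ_{j≠i} q_j = 2q_i yields q_i = 89/4.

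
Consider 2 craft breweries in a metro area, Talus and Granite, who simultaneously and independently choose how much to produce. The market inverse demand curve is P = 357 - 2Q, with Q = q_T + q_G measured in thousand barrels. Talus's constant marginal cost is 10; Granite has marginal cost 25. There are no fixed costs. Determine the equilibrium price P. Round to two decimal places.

Talus's profit: π_T = (357 - 2Q)q_T - (10q_T). Setting ∂π_T/∂q_T = 0: 347 - 4q_T - 2(q_G) = 0.
Granite's profit: π_G = (357 - 2Q)q_G - (25q_G). Setting ∂π_G/∂q_G = 0: 332 - 4q_G - 2(q_T) = 0.
So q_T = (347 - 2q_G)/4 and q_G = (332 - 2q_T)/4.
Substituting one into the other gives q_T = 181/3 and q_G = 317/6.
Total output Q = 679/6, so price P = 357 - 2·(679/6) = 392/3.

130.67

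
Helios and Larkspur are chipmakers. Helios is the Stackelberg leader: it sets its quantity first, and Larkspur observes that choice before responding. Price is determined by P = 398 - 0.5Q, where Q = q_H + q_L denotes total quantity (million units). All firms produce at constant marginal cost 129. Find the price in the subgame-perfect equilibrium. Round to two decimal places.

Solve by backward induction. Given q_H, the follower Larkspur maximises π_L = (398 - (1/2)q_H - (1/2)q_L)q_L - 129q_L.
Setting the follower's marginal profit to zero, 269 - (1/2)q_H - q_L = 0, i.e. q_L = (269 - (1/2)q_H).
Helios substitutes q_L(q_H) into its own profit: π_H = q_H(398 - (1/2)q_H - (269 - (1/2)q_H)/2) - 129q_H = (527/2 - (1/4)q_H)q_H - 129q_H.
Maximising: ∂π_H/∂q_H = 269/2 - (1/2)q_H = 0, giving q_H = 269.
Then q_L = (269 - (1/2)·269) = 269/2.
Total output Q = 807/2, so price P = 398 - (1/2)·(807/2) = 785/4.

196.25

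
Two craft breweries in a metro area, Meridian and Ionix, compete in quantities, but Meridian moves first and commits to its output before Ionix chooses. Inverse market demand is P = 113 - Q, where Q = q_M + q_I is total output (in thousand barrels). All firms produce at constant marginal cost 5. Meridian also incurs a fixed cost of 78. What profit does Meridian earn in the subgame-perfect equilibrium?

1380

Solve by backward induction. Given q_M, the follower Ionix maximises π_I = (113 - q_M - q_I)q_I - 5q_I.
Follower FOC: 108 - q_M - 2q_I = 0, so q_I(q_M) = (108 - q_M)/2.
Meridian substitutes q_I(q_M) into its own profit: π_M = q_M(113 - q_M - (108 - q_M)/2) - 5q_M = (59 - (1/2)q_M)q_M - 5q_M.
Leader FOC: 54 - q_M = 0, so q_M = 54.
Then q_I = (108 - 54)/2 = 27.
Price P = 113 - 81 = 32.
Meridian's profit: (32 - 5)·54 - 78 = 1380.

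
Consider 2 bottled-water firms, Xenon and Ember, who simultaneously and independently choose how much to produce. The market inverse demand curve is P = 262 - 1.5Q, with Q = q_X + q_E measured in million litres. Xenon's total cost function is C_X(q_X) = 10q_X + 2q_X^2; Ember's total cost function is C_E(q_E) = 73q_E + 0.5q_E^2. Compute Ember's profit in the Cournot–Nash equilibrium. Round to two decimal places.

2693.64

Xenon's profit: π_X = (262 - 1.5Q)q_X - (10q_X + 2q_X²). Setting ∂π_X/∂q_X = 0: 252 - 7q_X - (3/2)(q_E) = 0.
Ember's profit: π_E = (262 - 1.5Q)q_E - (73q_E + (1/2)q_E²). Setting ∂π_E/∂q_E = 0: 189 - 4q_E - (3/2)(q_X) = 0.
So q_X = (252 - (3/2)q_E)/7 and q_E = (189 - (3/2)q_X)/4.
Solving the pair: q_X = 28.1359, q_E = 36.6990.
Price P = 262 - (3/2)·64.8350 = 164.7476.
Ember's profit: 164.7476·36.6990 - 73·36.6990 - (1/2)·36.6990² = 2693.6375.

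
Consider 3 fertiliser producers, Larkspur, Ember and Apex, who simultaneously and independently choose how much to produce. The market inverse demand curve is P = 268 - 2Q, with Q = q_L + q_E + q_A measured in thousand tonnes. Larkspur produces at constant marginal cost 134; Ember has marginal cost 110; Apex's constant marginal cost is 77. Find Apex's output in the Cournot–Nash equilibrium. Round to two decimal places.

Larkspur's profit: π_L = (268 - 2Q)q_L - (134q_L). Setting ∂π_L/∂q_L = 0: 134 - 4q_L - 2(q_E + q_A) = 0.
Ember's first-order condition: 158 - 4q_E - 2(q_L + q_A) = 0.
Apex's first-order condition: 191 - 4q_A - 2(q_L + q_E) = 0.
Adding the 3 conditions: 483 − 4Q − 4Q = 0, i.e. Q = 483/8.
Back-substituting: q_L = (134 − 483/4)/2 = 53/8, q_E = (158 − 483/4)/2 = 149/8, q_A = (191 − 483/4)/2 = 281/8.

35.13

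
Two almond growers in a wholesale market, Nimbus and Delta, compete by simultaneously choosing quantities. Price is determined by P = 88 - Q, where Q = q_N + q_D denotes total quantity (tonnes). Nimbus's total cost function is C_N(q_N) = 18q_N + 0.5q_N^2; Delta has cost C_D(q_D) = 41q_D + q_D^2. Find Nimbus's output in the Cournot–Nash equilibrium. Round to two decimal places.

Nimbus's profit: π_N = (88 - Q)q_N - (18q_N + (1/2)q_N²). Setting ∂π_N/∂q_N = 0: 70 - 3q_N - (q_D) = 0.
Delta's profit: π_D = (88 - Q)q_D - (41q_D + q_D²). Setting ∂π_D/∂q_D = 0: 47 - 4q_D - (q_N) = 0.
Rearranging gives the reaction functions q_N = (70 - q_D)/3 and q_D = (47 - q_N)/4.
Solving the pair: q_N = 233/11, q_D = 71/11.

21.18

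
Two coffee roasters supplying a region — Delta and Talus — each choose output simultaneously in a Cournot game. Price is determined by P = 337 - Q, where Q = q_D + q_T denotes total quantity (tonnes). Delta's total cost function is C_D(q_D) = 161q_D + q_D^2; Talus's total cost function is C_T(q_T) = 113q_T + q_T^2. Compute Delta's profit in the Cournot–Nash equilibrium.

2048

Delta's profit: π_D = (337 - Q)q_D - (161q_D + q_D²). Setting ∂π_D/∂q_D = 0: 176 - 4q_D - (q_T) = 0.
Talus's profit: π_T = (337 - Q)q_T - (113q_T + q_T²). Setting ∂π_T/∂q_T = 0: 224 - 4q_T - (q_D) = 0.
Rearranging gives the reaction functions q_D = (176 - q_T)/4 and q_T = (224 - q_D)/4.
Substituting one into the other gives q_D = 32 and q_T = 48.
Price P = 337 - 80 = 257.
Delta's profit: 257·32 - 161·32 - 32² = 2048.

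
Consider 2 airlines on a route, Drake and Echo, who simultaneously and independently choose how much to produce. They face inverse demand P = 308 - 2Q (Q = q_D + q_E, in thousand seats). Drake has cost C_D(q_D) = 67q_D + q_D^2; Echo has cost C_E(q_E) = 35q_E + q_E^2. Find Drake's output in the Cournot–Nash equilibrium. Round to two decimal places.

28.13

Drake's profit: π_D = (308 - 2Q)q_D - (67q_D + q_D²). Setting ∂π_D/∂q_D = 0: 241 - 6q_D - 2(q_E) = 0.
Echo's profit: π_E = (308 - 2Q)q_E - (35q_E + q_E²). Setting ∂π_E/∂q_E = 0: 273 - 6q_E - 2(q_D) = 0.
So q_D = (241 - 2q_E)/6 and q_E = (273 - 2q_D)/6.
Substituting one into the other gives q_D = 225/8 and q_E = 289/8.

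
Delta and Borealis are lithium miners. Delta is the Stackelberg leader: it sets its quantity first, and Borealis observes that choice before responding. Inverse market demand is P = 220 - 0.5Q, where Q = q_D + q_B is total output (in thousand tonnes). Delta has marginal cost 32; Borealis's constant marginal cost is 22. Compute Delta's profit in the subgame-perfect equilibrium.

Solve by backward induction. Given q_D, the follower Borealis maximises π_B = (220 - (1/2)q_D - (1/2)q_B)q_B - 22q_B.
Setting the follower's marginal profit to zero, 198 - (1/2)q_D - q_B = 0, i.e. q_B = (198 - (1/2)q_D).
The leader anticipates this reaction. Substituting into P = 220 - 0.5Q gives P = 121 - (1/4)q_D, so π_D = (121 - (1/4)q_D)q_D - 32q_D.
Maximising: ∂π_D/∂q_D = 89 - (1/2)q_D = 0, giving q_D = 178.
Then q_B = (198 - (1/2)·178) = 109.
Price P = 220 - (1/2)·287 = 153/2.
Delta's profit: (153/2 - 32)·178 = 7921.

7921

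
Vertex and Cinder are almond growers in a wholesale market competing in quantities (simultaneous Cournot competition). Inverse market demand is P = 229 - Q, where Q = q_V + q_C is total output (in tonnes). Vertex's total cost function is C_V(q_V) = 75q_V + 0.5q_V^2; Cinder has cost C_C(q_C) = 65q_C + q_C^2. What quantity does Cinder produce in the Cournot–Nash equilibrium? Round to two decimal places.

Vertex's profit: π_V = (229 - Q)q_V - (75q_V + (1/2)q_V²). Setting ∂π_V/∂q_V = 0: 154 - 3q_V - (q_C) = 0.
Cinder's profit: π_C = (229 - Q)q_C - (65q_C + q_C²). Setting ∂π_C/∂q_C = 0: 164 - 4q_C - (q_V) = 0.
Rearranging gives the reaction functions q_V = (154 - q_C)/3 and q_C = (164 - q_V)/4.
Solving the pair: q_V = 452/11, q_C = 338/11.

30.73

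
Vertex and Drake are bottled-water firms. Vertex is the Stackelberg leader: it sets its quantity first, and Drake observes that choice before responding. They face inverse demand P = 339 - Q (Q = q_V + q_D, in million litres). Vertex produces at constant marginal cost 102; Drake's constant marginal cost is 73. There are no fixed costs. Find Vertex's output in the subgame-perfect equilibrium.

104

The follower Drake best-responds to any q_V: π_D = (339 - Q)q_D - 73q_D.
∂π_D/∂q_D = 266 - q_V - 2q_D = 0 gives the reaction function q_D = (266 - q_V)/2.
Vertex substitutes q_D(q_V) into its own profit: π_V = q_V(339 - q_V - (266 - q_V)/2) - 102q_V = (206 - (1/2)q_V)q_V - 102q_V.
Maximising: ∂π_V/∂q_V = 104 - q_V = 0, giving q_V = 104.
Then q_D = (266 - 104)/2 = 81.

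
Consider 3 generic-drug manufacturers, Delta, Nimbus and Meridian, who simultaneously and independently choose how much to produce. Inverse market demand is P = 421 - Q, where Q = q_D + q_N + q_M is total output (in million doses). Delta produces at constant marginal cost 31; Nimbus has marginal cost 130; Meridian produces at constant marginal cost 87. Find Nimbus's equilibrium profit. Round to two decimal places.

1387.56

Delta's profit: π_D = (421 - Q)q_D - (31q_D). Setting ∂π_D/∂q_D = 0: 390 - 2q_D - (q_N + q_M) = 0.
Nimbus's profit: π_N = (421 - Q)q_N - (130q_N). Setting ∂π_N/∂q_N = 0: 291 - 2q_N - (q_D + q_M) = 0.
Meridian's profit: π_M = (421 - Q)q_M - (87q_M). Setting ∂π_M/∂q_M = 0: 334 - 2q_M - (q_D + q_N) = 0.
Adding the 3 first-order conditions: 1015 − 4Q = 0, so Q = 1015/4.
Back-substituting: q_D = (390 − 1015/4) = 545/4, q_N = (291 − 1015/4) = 149/4, q_M = (334 − 1015/4) = 321/4.
Price P = 421 - 1015/4 = 669/4.
Nimbus's profit: (669/4 - 130)·(149/4) = 1387.5625.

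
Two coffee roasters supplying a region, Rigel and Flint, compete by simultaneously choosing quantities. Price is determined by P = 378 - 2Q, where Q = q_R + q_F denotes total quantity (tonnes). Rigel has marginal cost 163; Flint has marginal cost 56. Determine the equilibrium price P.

Rigel's profit: π_R = (378 - 2Q)q_R - (163q_R). Setting ∂π_R/∂q_R = 0: 215 - 4q_R - 2(q_F) = 0.
Flint's first-order condition: 322 - 4q_F - 2(q_R) = 0.
So q_R = (215 - 2q_F)/4 and q_F = (322 - 2q_R)/4.
Substituting one into the other gives q_R = 18 and q_F = 143/2.
Total output Q = 179/2, so price P = 378 - 2·(179/2) = 199.

199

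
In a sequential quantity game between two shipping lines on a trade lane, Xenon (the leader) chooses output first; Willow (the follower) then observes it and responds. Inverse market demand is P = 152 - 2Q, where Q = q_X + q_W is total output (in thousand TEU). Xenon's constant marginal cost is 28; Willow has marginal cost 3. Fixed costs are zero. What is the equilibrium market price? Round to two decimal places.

Solve by backward induction. Given q_X, the follower Willow maximises π_W = (152 - 2q_X - 2q_W)q_W - 3q_W.
Follower FOC: 149 - 2q_X - 4q_W = 0, so q_W(q_X) = (149 - 2q_X)/4.
Xenon substitutes q_W(q_X) into its own profit: π_X = q_X(152 - 2q_X - (149 - 2q_X)/2) - 28q_X = (155/2 - q_X)q_X - 28q_X.
Maximising: ∂π_X/∂q_X = 99/2 - 2q_X = 0, giving q_X = 99/4.
Then q_W = (149 - 2·(99/4))/4 = 199/8.
Total output Q = 397/8, so price P = 152 - 2·(397/8) = 211/4.

52.75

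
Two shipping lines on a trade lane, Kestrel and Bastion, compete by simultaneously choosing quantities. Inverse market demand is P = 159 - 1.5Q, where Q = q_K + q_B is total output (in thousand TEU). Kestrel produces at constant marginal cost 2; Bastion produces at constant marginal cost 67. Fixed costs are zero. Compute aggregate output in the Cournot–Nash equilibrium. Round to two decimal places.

Kestrel's profit: π_K = (159 - 1.5Q)q_K - (2q_K). Setting ∂π_K/∂q_K = 0: 157 - 3q_K - (3/2)(q_B) = 0.
Bastion's first-order condition: 92 - 3q_B - (3/2)(q_K) = 0.
Best responses: q_K = (157 - (3/2)q_B)/3, q_B = (92 - (3/2)q_K)/3.
Substituting one into the other gives q_K = 148/3 and q_B = 6.
Total output Q = 148/3 + 6 = 166/3.

55.33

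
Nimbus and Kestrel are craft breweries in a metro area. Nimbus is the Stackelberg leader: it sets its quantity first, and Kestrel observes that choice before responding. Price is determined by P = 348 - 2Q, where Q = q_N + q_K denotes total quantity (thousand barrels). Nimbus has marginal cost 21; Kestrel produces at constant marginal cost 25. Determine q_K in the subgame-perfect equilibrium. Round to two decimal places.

39.38

Solve by backward induction. Given q_N, the follower Kestrel maximises π_K = (348 - 2q_N - 2q_K)q_K - 25q_K.
Setting the follower's marginal profit to zero, 323 - 2q_N - 4q_K = 0, i.e. q_K = (323 - 2q_N)/4.
Nimbus substitutes q_K(q_N) into its own profit: π_N = q_N(348 - 2q_N - (323 - 2q_N)/2) - 21q_N = (373/2 - q_N)q_N - 21q_N.
The leader's first-order condition 331/2 - 2q_N = 0 yields q_N = 331/4.
Then q_K = (323 - 2·(331/4))/4 = 315/8.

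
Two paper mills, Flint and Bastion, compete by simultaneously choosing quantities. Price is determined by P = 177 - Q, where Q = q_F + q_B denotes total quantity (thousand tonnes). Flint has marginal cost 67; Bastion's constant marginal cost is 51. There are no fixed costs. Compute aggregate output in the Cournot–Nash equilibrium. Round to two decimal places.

78.67

Flint's profit: π_F = (177 - Q)q_F - (67q_F). Setting ∂π_F/∂q_F = 0: 110 - 2q_F - (q_B) = 0.
Bastion's first-order condition: 126 - 2q_B - (q_F) = 0.
Rearranging gives the reaction functions q_F = (110 - q_B)/2 and q_B = (126 - q_F)/2.
Substituting one into the other gives q_F = 94/3 and q_B = 142/3.
Total output Q = 94/3 + 142/3 = 236/3.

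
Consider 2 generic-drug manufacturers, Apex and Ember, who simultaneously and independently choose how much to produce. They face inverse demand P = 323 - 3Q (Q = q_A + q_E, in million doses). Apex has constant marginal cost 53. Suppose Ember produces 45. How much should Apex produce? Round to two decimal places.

22.50

With the rival's output fixed at 45, Apex's profit is π_A = (323 - 3·45 - 3q_A)q_A - (53q_A) = (188 - 3q_A)q_A - (53q_A).
∂π_A/∂q_A = 135 - 6q_A = 0, so q_A = 45/2.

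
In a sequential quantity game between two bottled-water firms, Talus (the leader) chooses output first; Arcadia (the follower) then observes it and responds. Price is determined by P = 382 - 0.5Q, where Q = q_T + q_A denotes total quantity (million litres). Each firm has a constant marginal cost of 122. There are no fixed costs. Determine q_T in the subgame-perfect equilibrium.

Solve by backward induction. Given q_T, the follower Arcadia maximises π_A = (382 - (1/2)q_T - (1/2)q_A)q_A - 122q_A.
Follower FOC: 260 - (1/2)q_T - q_A = 0, so q_A(q_T) = (260 - (1/2)q_T).
The leader anticipates this reaction. Substituting into P = 382 - 0.5Q gives P = 252 - (1/4)q_T, so π_T = (252 - (1/4)q_T)q_T - 122q_T.
The leader's first-order condition 130 - (1/2)q_T = 0 yields q_T = 260.
Then q_A = (260 - (1/2)·260) = 130.

260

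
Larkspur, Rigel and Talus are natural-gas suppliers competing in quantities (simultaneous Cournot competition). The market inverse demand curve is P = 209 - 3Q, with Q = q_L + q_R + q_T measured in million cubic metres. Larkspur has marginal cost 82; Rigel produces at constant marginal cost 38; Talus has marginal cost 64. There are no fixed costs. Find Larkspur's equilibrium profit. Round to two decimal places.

Larkspur's profit: π_L = (209 - 3Q)q_L - (82q_L). Setting ∂π_L/∂q_L = 0: 127 - 6q_L - 3(q_R + q_T) = 0.
Rigel's first-order condition: 171 - 6q_R - 3(q_L + q_T) = 0.
Talus's first-order condition: 145 - 6q_T - 3(q_L + q_R) = 0.
Summing all 3 equations gives 443 − 12Q = 0, hence Q = 443/12.
Back-substituting: q_L = (127 − 443/4)/3 = 65/12, q_R = (171 − 443/4)/3 = 241/12, q_T = (145 − 443/4)/3 = 137/12.
Price P = 209 - 3·(443/12) = 393/4.
Larkspur's profit: (393/4 - 82)·(65/12) = 88.0208.

88.02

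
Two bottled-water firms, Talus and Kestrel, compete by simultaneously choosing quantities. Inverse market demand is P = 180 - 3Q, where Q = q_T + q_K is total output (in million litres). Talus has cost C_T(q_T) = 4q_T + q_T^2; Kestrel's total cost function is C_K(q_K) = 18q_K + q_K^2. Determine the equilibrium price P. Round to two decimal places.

87.82

Talus's profit: π_T = (180 - 3Q)q_T - (4q_T + q_T²). Setting ∂π_T/∂q_T = 0: 176 - 8q_T - 3(q_K) = 0.
Kestrel's first-order condition: 162 - 8q_K - 3(q_T) = 0.
So q_T = (176 - 3q_K)/8 and q_K = (162 - 3q_T)/8.
Solving the pair: q_T = 922/55, q_K = 768/55.
Total output Q = 338/11, so price P = 180 - 3·(338/11) = 966/11.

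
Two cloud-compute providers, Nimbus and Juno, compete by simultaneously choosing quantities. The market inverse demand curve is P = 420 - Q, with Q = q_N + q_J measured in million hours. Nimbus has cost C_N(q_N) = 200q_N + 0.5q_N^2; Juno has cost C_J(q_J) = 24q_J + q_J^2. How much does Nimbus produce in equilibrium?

44

Nimbus's profit: π_N = (420 - Q)q_N - (200q_N + (1/2)q_N²). Setting ∂π_N/∂q_N = 0: 220 - 3q_N - (q_J) = 0.
Juno's first-order condition: 396 - 4q_J - (q_N) = 0.
So q_N = (220 - q_J)/3 and q_J = (396 - q_N)/4.
Solving the pair: q_N = 44, q_J = 88.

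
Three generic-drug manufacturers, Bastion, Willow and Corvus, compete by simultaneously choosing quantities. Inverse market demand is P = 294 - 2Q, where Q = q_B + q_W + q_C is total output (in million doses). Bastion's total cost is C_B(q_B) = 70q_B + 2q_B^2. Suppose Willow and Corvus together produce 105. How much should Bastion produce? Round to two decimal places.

1.75

With rivals' combined output fixed at 105, Bastion's profit is π_B = (294 - 2·105 - 2q_B)q_B - (70q_B + 2q_B²) = (84 - 2q_B)q_B - (70q_B + 2q_B²).
∂π_B/∂q_B = 14 - 8q_B = 0, so q_B = 7/4.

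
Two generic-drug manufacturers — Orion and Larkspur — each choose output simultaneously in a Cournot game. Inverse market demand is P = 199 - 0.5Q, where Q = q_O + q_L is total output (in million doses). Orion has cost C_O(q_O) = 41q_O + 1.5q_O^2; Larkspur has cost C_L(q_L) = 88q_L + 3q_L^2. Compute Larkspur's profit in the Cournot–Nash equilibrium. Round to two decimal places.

605.52

Orion's profit: π_O = (199 - 0.5Q)q_O - (41q_O + (3/2)q_O²). Setting ∂π_O/∂q_O = 0: 158 - 4q_O - (1/2)(q_L) = 0.
Larkspur's profit: π_L = (199 - 0.5Q)q_L - (88q_L + 3q_L²). Setting ∂π_L/∂q_L = 0: 111 - 7q_L - (1/2)(q_O) = 0.
Rearranging gives the reaction functions q_O = (158 - (1/2)q_L)/4 and q_L = (111 - (1/2)q_O)/7.
Substituting one into the other gives q_O = 37.8559 and q_L = 1460/111.
Price P = 199 - (1/2)·51.0090 = 173.4955.
Larkspur's profit: 173.4955·(1460/111) - 88·(1460/111) - 3(1460/111)² = 605.5190.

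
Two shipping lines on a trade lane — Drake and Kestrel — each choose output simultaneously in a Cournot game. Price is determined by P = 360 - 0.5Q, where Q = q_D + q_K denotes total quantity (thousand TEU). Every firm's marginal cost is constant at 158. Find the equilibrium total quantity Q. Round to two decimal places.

269.33

A representative firm's profit is π_i = q_i(360 - 0.5Q) - 158q_i.
Setting ∂π_i/∂q_i = 0 with rivals' quantities fixed: 202 - q_i - (1/2)q_j = 0.
With identical firms every q_j equals q_i, so q_j = q_i and 202 = (3/2)q_i, giving q_i = 404/3.
Total output Q = 404/3 + 404/3 = 808/3.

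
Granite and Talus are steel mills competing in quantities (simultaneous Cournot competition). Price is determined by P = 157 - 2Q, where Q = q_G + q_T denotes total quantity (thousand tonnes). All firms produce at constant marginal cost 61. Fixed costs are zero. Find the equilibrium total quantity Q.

A representative firm's profit is π_i = q_i(157 - 2Q) - 61q_i.
Setting ∂π_i/∂q_i = 0 with rivals' quantities fixed: 96 - 4q_i - 2q_j = 0.
With identical firms every q_j equals q_i, so q_j = q_i and 96 = 6q_i, giving q_i = 16.
Total output Q = 16 + 16 = 32.

32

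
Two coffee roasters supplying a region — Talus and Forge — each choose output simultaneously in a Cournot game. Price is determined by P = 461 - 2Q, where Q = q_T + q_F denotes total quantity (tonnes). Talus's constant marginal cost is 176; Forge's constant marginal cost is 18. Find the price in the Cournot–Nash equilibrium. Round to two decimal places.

Talus's profit: π_T = (461 - 2Q)q_T - (176q_T). Setting ∂π_T/∂q_T = 0: 285 - 4q_T - 2(q_F) = 0.
Forge's first-order condition: 443 - 4q_F - 2(q_T) = 0.
Best responses: q_T = (285 - 2q_F)/4, q_F = (443 - 2q_T)/4.
Substituting one into the other gives q_T = 127/6 and q_F = 601/6.
Total output Q = 364/3, so price P = 461 - 2·(364/3) = 655/3.

218.33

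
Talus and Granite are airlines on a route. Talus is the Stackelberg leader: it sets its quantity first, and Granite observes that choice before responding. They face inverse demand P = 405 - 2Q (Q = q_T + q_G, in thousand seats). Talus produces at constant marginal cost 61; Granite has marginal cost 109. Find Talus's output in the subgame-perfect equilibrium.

Solve by backward induction. Given q_T, the follower Granite maximises π_G = (405 - 2q_T - 2q_G)q_G - 109q_G.
Setting the follower's marginal profit to zero, 296 - 2q_T - 4q_G = 0, i.e. q_G = (296 - 2q_T)/4.
The leader anticipates this reaction. Substituting into P = 405 - 2Q gives P = 257 - q_T, so π_T = (257 - q_T)q_T - 61q_T.
Maximising: ∂π_T/∂q_T = 196 - 2q_T = 0, giving q_T = 98.
Then q_G = (296 - 2·98)/4 = 25.

98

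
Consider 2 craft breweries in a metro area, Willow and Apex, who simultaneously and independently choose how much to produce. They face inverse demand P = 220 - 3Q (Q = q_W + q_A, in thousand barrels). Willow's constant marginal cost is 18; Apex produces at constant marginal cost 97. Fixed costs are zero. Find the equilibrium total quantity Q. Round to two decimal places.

36.11

Willow's profit: π_W = (220 - 3Q)q_W - (18q_W). Setting ∂π_W/∂q_W = 0: 202 - 6q_W - 3(q_A) = 0.
Apex's first-order condition: 123 - 6q_A - 3(q_W) = 0.
Best responses: q_W = (202 - 3q_A)/6, q_A = (123 - 3q_W)/6.
Solving the pair: q_W = 281/9, q_A = 44/9.
Total output Q = 281/9 + 44/9 = 325/9.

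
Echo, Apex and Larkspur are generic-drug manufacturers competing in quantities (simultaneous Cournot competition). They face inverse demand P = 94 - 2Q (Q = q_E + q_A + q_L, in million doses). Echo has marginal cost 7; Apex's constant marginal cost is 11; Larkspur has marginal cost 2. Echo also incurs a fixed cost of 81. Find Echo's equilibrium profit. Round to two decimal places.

150.13

Echo's profit: π_E = (94 - 2Q)q_E - (7q_E). Setting ∂π_E/∂q_E = 0: 87 - 4q_E - 2(q_A + q_L) = 0.
Apex's first-order condition: 83 - 4q_A - 2(q_E + q_L) = 0.
Larkspur's profit: π_L = (94 - 2Q)q_L - (2q_L). Setting ∂π_L/∂q_L = 0: 92 - 4q_L - 2(q_E + q_A) = 0.
Adding the 3 conditions: 262 − 4Q − 4Q = 0, i.e. Q = 131/4.
Back-substituting: q_E = (87 − 131/2)/2 = 43/4, q_A = (83 − 131/2)/2 = 35/4, q_L = (92 − 131/2)/2 = 53/4.
Price P = 94 - 2·(131/4) = 57/2.
Echo's profit: (57/2 - 7)·(43/4) - 81 = 1201/8.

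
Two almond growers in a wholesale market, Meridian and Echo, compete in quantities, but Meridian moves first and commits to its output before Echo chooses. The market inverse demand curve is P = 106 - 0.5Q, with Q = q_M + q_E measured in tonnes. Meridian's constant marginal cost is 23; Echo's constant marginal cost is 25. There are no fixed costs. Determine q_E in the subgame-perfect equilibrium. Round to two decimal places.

The follower Echo best-responds to any q_M: π_E = (106 - 0.5Q)q_E - 25q_E.
Follower FOC: 81 - (1/2)q_M - q_E = 0, so q_E(q_M) = (81 - (1/2)q_M).
The leader anticipates this reaction. Substituting into P = 106 - 0.5Q gives P = 131/2 - (1/4)q_M, so π_M = (131/2 - (1/4)q_M)q_M - 23q_M.
Leader FOC: 85/2 - (1/2)q_M = 0, so q_M = 85.
Then q_E = (81 - (1/2)·85) = 77/2.

38.50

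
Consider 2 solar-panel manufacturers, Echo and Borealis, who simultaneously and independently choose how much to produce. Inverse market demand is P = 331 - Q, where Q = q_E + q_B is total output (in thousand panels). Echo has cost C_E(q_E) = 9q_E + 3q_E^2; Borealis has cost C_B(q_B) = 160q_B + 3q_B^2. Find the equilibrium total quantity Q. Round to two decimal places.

54.78

Echo's profit: π_E = (331 - Q)q_E - (9q_E + 3q_E²). Setting ∂π_E/∂q_E = 0: 322 - 8q_E - (q_B) = 0.
Borealis's profit: π_B = (331 - Q)q_B - (160q_B + 3q_B²). Setting ∂π_B/∂q_B = 0: 171 - 8q_B - (q_E) = 0.
Rearranging gives the reaction functions q_E = (322 - q_B)/8 and q_B = (171 - q_E)/8.
Substituting one into the other gives q_E = 38.1746 and q_B = 1046/63.
Total output Q = 38.1746 + 1046/63 = 493/9.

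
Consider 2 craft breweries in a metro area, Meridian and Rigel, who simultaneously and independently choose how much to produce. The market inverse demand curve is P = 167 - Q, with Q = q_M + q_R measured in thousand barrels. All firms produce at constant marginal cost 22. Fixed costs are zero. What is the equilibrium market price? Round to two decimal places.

Each firm earns π_i = (167 - Q)q_i - 22q_i.
Setting ∂π_i/∂q_i = 0 with rivals' quantities fixed: 145 - 2q_i - q_j = 0.
By symmetry each firm produces the same amount; substituting q_j = q_i yields q_i = 145/3.
Total output Q = 290/3, so price P = 167 - 290/3 = 211/3.

70.33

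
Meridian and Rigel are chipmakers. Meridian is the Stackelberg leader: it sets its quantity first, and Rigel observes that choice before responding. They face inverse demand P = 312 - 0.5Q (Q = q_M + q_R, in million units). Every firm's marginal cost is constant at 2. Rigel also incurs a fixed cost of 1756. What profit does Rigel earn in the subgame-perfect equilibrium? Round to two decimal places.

Solve by backward induction. Given q_M, the follower Rigel maximises π_R = (312 - (1/2)q_M - (1/2)q_R)q_R - 2q_R.
Follower FOC: 310 - (1/2)q_M - q_R = 0, so q_R(q_M) = (310 - (1/2)q_M).
Meridian substitutes q_R(q_M) into its own profit: π_M = q_M(312 - (1/2)q_M - (310 - (1/2)q_M)/2) - 2q_M = (157 - (1/4)q_M)q_M - 2q_M.
Maximising: ∂π_M/∂q_M = 155 - (1/2)q_M = 0, giving q_M = 310.
Then q_R = (310 - (1/2)·310) = 155.
Price P = 312 - (1/2)·465 = 159/2.
Rigel's profit: (159/2 - 2)·155 - 1756 = 10256.5000.

10256.50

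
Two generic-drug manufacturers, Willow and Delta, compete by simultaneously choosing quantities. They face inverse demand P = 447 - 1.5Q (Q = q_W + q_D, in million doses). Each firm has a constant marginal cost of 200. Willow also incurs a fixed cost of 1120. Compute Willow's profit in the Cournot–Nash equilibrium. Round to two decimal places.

3399.19

A representative firm's profit is π_i = q_i(447 - 1.5Q) - 200q_i.
Setting ∂π_i/∂q_i = 0 with rivals' quantities fixed: 247 - 3q_i - (3/2)q_j = 0.
With identical firms every q_j equals q_i, so q_j = q_i and 247 = (9/2)q_i, giving q_i = 494/9.
Price P = 447 - (3/2)·(988/9) = 847/3.
Willow's profit: (847/3 - 200)·(494/9) - 1120 = 3399.1852.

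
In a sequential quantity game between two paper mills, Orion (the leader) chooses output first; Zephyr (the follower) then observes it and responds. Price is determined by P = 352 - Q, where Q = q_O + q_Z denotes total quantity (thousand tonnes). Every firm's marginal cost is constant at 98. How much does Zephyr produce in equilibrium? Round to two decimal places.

The follower Zephyr best-responds to any q_O: π_Z = (352 - Q)q_Z - 98q_Z.
∂π_Z/∂q_Z = 254 - q_O - 2q_Z = 0 gives the reaction function q_Z = (254 - q_O)/2.
Orion substitutes q_Z(q_O) into its own profit: π_O = q_O(352 - q_O - (254 - q_O)/2) - 98q_O = (225 - (1/2)q_O)q_O - 98q_O.
Maximising: ∂π_O/∂q_O = 127 - q_O = 0, giving q_O = 127.
Then q_Z = (254 - 127)/2 = 127/2.

63.50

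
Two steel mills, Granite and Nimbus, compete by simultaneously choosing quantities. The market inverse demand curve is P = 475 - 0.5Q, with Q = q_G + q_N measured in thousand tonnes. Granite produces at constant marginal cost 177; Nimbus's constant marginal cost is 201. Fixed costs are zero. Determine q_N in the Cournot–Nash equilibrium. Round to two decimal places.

Granite's profit: π_G = (475 - 0.5Q)q_G - (177q_G). Setting ∂π_G/∂q_G = 0: 298 - q_G - (1/2)(q_N) = 0.
Nimbus's first-order condition: 274 - q_N - (1/2)(q_G) = 0.
Rearranging gives the reaction functions q_G = (298 - (1/2)q_N) and q_N = (274 - (1/2)q_G).
Substituting one into the other gives q_G = 644/3 and q_N = 500/3.

166.67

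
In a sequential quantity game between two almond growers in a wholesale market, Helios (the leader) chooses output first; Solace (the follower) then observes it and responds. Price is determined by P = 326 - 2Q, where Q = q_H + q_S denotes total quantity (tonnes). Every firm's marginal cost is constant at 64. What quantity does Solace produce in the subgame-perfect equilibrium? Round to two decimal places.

Solve by backward induction. Given q_H, the follower Solace maximises π_S = (326 - 2q_H - 2q_S)q_S - 64q_S.
Follower FOC: 262 - 2q_H - 4q_S = 0, so q_S(q_H) = (262 - 2q_H)/4.
Helios substitutes q_S(q_H) into its own profit: π_H = q_H(326 - 2q_H - (262 - 2q_H)/2) - 64q_H = (195 - q_H)q_H - 64q_H.
The leader's first-order condition 131 - 2q_H = 0 yields q_H = 131/2.
Then q_S = (262 - 2·(131/2))/4 = 131/4.

32.75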